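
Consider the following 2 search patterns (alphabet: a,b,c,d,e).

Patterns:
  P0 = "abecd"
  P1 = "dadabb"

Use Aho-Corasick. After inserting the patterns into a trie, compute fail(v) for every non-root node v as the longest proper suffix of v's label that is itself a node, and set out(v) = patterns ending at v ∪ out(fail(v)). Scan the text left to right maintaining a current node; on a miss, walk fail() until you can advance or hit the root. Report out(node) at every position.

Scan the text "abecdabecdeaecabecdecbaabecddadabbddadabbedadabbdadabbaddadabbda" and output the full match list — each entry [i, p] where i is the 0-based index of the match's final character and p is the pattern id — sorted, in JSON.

Build automaton:
Trie nodes:
  0='ε' goto a→1 d→6
  1='a' goto b→2
  2='ab' goto e→3
  3='abe' goto c→4
  4='abec' goto d→5
  5='abecd' goto ·  [P0 ends]
  6='d' goto a→7
  7='da' goto d→8
  8='dad' goto a→9
  9='dada' goto b→10
  10='dadab' goto b→11
  11='dadabb' goto ·  [P1 ends]

BFS fail/out derivation:
  n1('a'): parent n0 fail=0; on 'a' 0 → fail=0;  out ∅∪∅=∅
  n6('d'): parent n0 fail=0; on 'd' 0 → fail=0;  out ∅∪∅=∅
  n2('ab'): parent n1 fail=0; on 'b' 0 → fail=0;  out ∅∪∅=∅
  n7('da'): parent n6 fail=0; on 'a' 0 → fail=1;  out ∅∪∅=∅
  n3('abe'): parent n2 fail=0; on 'e' 0 → fail=0;  out ∅∪∅=∅
  n8('dad'): parent n7 fail=1; on 'd' 1→0 → fail=6;  out ∅∪∅=∅
  n4('abec'): parent n3 fail=0; on 'c' 0 → fail=0;  out ∅∪∅=∅
  n9('dada'): parent n8 fail=6; on 'a' 6 → fail=7;  out ∅∪∅=∅
  n5('abecd'): parent n4 fail=0; on 'd' 0 → fail=6;  out {0}∪∅={0}
  n10('dadab'): parent n9 fail=7; on 'b' 7→1 → fail=2;  out ∅∪∅=∅
  n11('dadabb'): parent n10 fail=2; on 'b' 2→0 → fail=0;  out {1}∪∅={1}

Scan:
i=0 'a': node 0→1
i=1 'b': node 1→2
i=2 'e': node 2→3
i=3 'c': node 3→4
i=4 'd': node 4→5  emit P0@[0:4]
i=5 'a': node 5→7 (fail-walked)
i=6 'b': node 7→2 (fail-walked)
i=7 'e': node 2→3
i=8 'c': node 3→4
i=9 'd': node 4→5  emit P0@[5:9]
i=10 'e': node 5→0 (fail-walked)
i=11 'a': node 0→1
i=12 'e': node 1→0 (fail-walked)
i=13 'c': node 0→0
i=14 'a': node 0→1
i=15 'b': node 1→2
i=16 'e': node 2→3
i=17 'c': node 3→4
i=18 'd': node 4→5  emit P0@[14:18]
i=19 'e': node 5→0 (fail-walked)
i=20 'c': node 0→0
i=21 'b': node 0→0
i=22 'a': node 0→1
i=23 'a': node 1→1 (fail-walked)
i=24 'b': node 1→2
i=25 'e': node 2→3
i=26 'c': node 3→4
i=27 'd': node 4→5  emit P0@[23:27]
i=28 'd': node 5→6 (fail-walked)
i=29 'a': node 6→7
i=30 'd': node 7→8
i=31 'a': node 8→9
i=32 'b': node 9→10
i=33 'b': node 10→11  emit P1@[28:33]
i=34 'd': node 11→6 (fail-walked)
i=35 'd': node 6→6 (fail-walked)
i=36 'a': node 6→7
i=37 'd': node 7→8
i=38 'a': node 8→9
i=39 'b': node 9→10
i=40 'b': node 10→11  emit P1@[35:40]
i=41 'e': node 11→0 (fail-walked)
i=42 'd': node 0→6
i=43 'a': node 6→7
i=44 'd': node 7→8
i=45 'a': node 8→9
i=46 'b': node 9→10
i=47 'b': node 10→11  emit P1@[42:47]
i=48 'd': node 11→6 (fail-walked)
i=49 'a': node 6→7
i=50 'd': node 7→8
i=51 'a': node 8→9
i=52 'b': node 9→10
i=53 'b': node 10→11  emit P1@[48:53]
i=54 'a': node 11→1 (fail-walked)
i=55 'd': node 1→6 (fail-walked)
i=56 'd': node 6→6 (fail-walked)
i=57 'a': node 6→7
i=58 'd': node 7→8
i=59 'a': node 8→9
i=60 'b': node 9→10
i=61 'b': node 10→11  emit P1@[56:61]
i=62 'd': node 11→6 (fail-walked)
i=63 'a': node 6→7

Result: [[4,0],[9,0],[18,0],[27,0],[33,1],[40,1],[47,1],[53,1],[61,1]]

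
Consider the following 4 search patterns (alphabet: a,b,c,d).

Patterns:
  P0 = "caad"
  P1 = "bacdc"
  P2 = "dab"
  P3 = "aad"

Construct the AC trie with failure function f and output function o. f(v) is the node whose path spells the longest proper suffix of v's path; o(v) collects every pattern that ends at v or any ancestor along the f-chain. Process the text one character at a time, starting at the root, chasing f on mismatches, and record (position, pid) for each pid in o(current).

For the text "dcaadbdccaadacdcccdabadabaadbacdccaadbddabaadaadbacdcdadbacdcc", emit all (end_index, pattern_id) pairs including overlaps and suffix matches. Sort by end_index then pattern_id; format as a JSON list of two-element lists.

Construct AC machine:
Trie nodes:
  n0 'ε': a→13 b→5 c→1 d→10
  n1 'c': a→2
  n2 'ca': a→3
  n3 'caa': d→4
  n4 'caad': ·  [P0 ends]
  n5 'b': a→6
  n6 'ba': c→7
  n7 'bac': d→8
  n8 'bacd': c→9
  n9 'bacdc': ·  [P1 ends]
  n10 'd': a→11
  n11 'da': b→12
  n12 'dab': ·  [P2 ends]
  n13 'a': a→14
  n14 'aa': d→15
  n15 'aad': ·  [P3 ends]

BFS fail/out derivation:
  fail(1) 'c': from fail(0)=0 chase 'c': 0 ⇒ 0;  out=∅∪out(0)=∅
  fail(5) 'b': from fail(0)=0 chase 'b': 0 ⇒ 0;  out=∅∪out(0)=∅
  fail(10) 'd': from fail(0)=0 chase 'd': 0 ⇒ 0;  out=∅∪out(0)=∅
  fail(13) 'a': from fail(0)=0 chase 'a': 0 ⇒ 0;  out=∅∪out(0)=∅
  fail(2) 'ca': from fail(1)=0 chase 'a': 0 ⇒ 13;  out=∅∪out(13)=∅
  fail(6) 'ba': from fail(5)=0 chase 'a': 0 ⇒ 13;  out=∅∪out(13)=∅
  fail(11) 'da': from fail(10)=0 chase 'a': 0 ⇒ 13;  out=∅∪out(13)=∅
  fail(14) 'aa': from fail(13)=0 chase 'a': 0 ⇒ 13;  out=∅∪out(13)=∅
  fail(3) 'caa': from fail(2)=13 chase 'a': 13 ⇒ 14;  out=∅∪out(14)=∅
  fail(7) 'bac': from fail(6)=13 chase 'c': 13→0 ⇒ 1;  out=∅∪out(1)=∅
  fail(12) 'dab': from fail(11)=13 chase 'b': 13→0 ⇒ 5;  out={2}∪out(5)={2}
  fail(15) 'aad': from fail(14)=13 chase 'd': 13→0 ⇒ 10;  out={3}∪out(10)={3}
  fail(4) 'caad': from fail(3)=14 chase 'd': 14 ⇒ 15;  out={0}∪out(15)={0,3}
  fail(8) 'bacd': from fail(7)=1 chase 'd': 1→0 ⇒ 10;  out=∅∪out(10)=∅
  fail(9) 'bacdc': from fail(8)=10 chase 'c': 10→0 ⇒ 1;  out={1}∪out(1)={1}

Run:
i=0 'd': node 0→10
i=1 'c': node 10→1 (via fail)
i=2 'a': node 1→2
i=3 'a': node 2→3
i=4 'd': node 3→4  emit P0@[1:4],P3@[2:4]
i=5 'b': node 4→5 (via fail)
i=6 'd': node 5→10 (via fail)
i=7 'c': node 10→1 (via fail)
i=8 'c': node 1→1 (via fail)
i=9 'a': node 1→2
i=10 'a': node 2→3
i=11 'd': node 3→4  emit P0@[8:11],P3@[9:11]
i=12 'a': node 4→11 (via fail)
i=13 'c': node 11→1 (via fail)
i=14 'd': node 1→10 (via fail)
i=15 'c': node 10→1 (via fail)
i=16 'c': node 1→1 (via fail)
i=17 'c': node 1→1 (via fail)
i=18 'd': node 1→10 (via fail)
i=19 'a': node 10→11
i=20 'b': node 11→12  emit P2@[18:20]
i=21 'a': node 12→6 (via fail)
i=22 'd': node 6→10 (via fail)
i=23 'a': node 10→11
i=24 'b': node 11→12  emit P2@[22:24]
i=25 'a': node 12→6 (via fail)
i=26 'a': node 6→14 (via fail)
i=27 'd': node 14→15  emit P3@[25:27]
i=28 'b': node 15→5 (via fail)
i=29 'a': node 5→6
i=30 'c': node 6→7
i=31 'd': node 7→8
i=32 'c': node 8→9  emit P1@[28:32]
i=33 'c': node 9→1 (via fail)
i=34 'a': node 1→2
i=35 'a': node 2→3
i=36 'd': node 3→4  emit P0@[33:36],P3@[34:36]
i=37 'b': node 4→5 (via fail)
i=38 'd': node 5→10 (via fail)
i=39 'd': node 10→10 (via fail)
i=40 'a': node 10→11
i=41 'b': node 11→12  emit P2@[39:41]
i=42 'a': node 12→6 (via fail)
i=43 'a': node 6→14 (via fail)
i=44 'd': node 14→15  emit P3@[42:44]
i=45 'a': node 15→11 (via fail)
i=46 'a': node 11→14 (via fail)
i=47 'd': node 14→15  emit P3@[45:47]
i=48 'b': node 15→5 (via fail)
i=49 'a': node 5→6
i=50 'c': node 6→7
i=51 'd': node 7→8
i=52 'c': node 8→9  emit P1@[48:52]
i=53 'd': node 9→10 (via fail)
i=54 'a': node 10→11
i=55 'd': node 11→10 (via fail)
i=56 'b': node 10→5 (via fail)
i=57 'a': node 5→6
i=58 'c': node 6→7
i=59 'd': node 7→8
i=60 'c': node 8→9  emit P1@[56:60]
i=61 'c': node 9→1 (via fail)

All matches (sorted): [[4,0],[4,3],[11,0],[11,3],[20,2],[24,2],[27,3],[32,1],[36,0],[36,3],[41,2],[44,3],[47,3],[52,1],[60,1]]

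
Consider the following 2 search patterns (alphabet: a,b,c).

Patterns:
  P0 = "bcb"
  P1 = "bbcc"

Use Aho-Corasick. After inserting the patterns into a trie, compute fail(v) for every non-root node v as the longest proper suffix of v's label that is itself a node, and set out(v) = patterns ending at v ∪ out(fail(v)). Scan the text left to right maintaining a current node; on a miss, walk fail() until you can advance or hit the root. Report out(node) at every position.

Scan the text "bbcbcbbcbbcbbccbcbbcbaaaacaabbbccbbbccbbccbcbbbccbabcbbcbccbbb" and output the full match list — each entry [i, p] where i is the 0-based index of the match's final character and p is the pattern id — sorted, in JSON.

Build:
Trie nodes:
  0='ε' goto b→1
  1='b' goto b→4 c→2
  2='bc' goto b→3
  3='bcb' goto ·  ←P0
  4='bb' goto c→5
  5='bbc' goto c→6
  6='bbcc' goto ·  ←P1

BFS fail/out derivation:
  n1('b'): parent n0 fail=0; on 'b' 0 → fail=0;  out ∅∪∅=∅
  n2('bc'): parent n1 fail=0; on 'c' 0 → fail=0;  out ∅∪∅=∅
  n4('bb'): parent n1 fail=0; on 'b' 0 → fail=1;  out ∅∪∅=∅
  n3('bcb'): parent n2 fail=0; on 'b' 0 → fail=1;  out {0}∪∅={0}
  n5('bbc'): parent n4 fail=1; on 'c' 1 → fail=2;  out ∅∪∅=∅
  n6('bbcc'): parent n5 fail=2; on 'c' 2→0 → fail=0;  out {1}∪∅={1}

Scan:
[0] read 'b'  n0⇒n1
[1] read 'b'  n1⇒n4
[2] read 'c'  n4⇒n5
[3] read 'b'  n5⇒n3 (via fail)  → match P0@[1:3]
[4] read 'c'  n3⇒n2 (via fail)
[5] read 'b'  n2⇒n3  → match P0@[3:5]
[6] read 'b'  n3⇒n4 (via fail)
[7] read 'c'  n4⇒n5
[8] read 'b'  n5⇒n3 (via fail)  → match P0@[6:8]
[9] read 'b'  n3⇒n4 (via fail)
[10] read 'c'  n4⇒n5
[11] read 'b'  n5⇒n3 (via fail)  → match P0@[9:11]
[12] read 'b'  n3⇒n4 (via fail)
[13] read 'c'  n4⇒n5
[14] read 'c'  n5⇒n6  → match P1@[11:14]
[15] read 'b'  n6⇒n1 (via fail)
[16] read 'c'  n1⇒n2
[17] read 'b'  n2⇒n3  → match P0@[15:17]
[18] read 'b'  n3⇒n4 (via fail)
[19] read 'c'  n4⇒n5
[20] read 'b'  n5⇒n3 (via fail)  → match P0@[18:20]
[21] read 'a'  n3⇒n0 (via fail)
[22] read 'a'  n0⇒n0
[23] read 'a'  n0⇒n0
[24] read 'a'  n0⇒n0
[25] read 'c'  n0⇒n0
[26] read 'a'  n0⇒n0
[27] read 'a'  n0⇒n0
[28] read 'b'  n0⇒n1
[29] read 'b'  n1⇒n4
[30] read 'b'  n4⇒n4 (via fail)
[31] read 'c'  n4⇒n5
[32] read 'c'  n5⇒n6  → match P1@[29:32]
[33] read 'b'  n6⇒n1 (via fail)
[34] read 'b'  n1⇒n4
[35] read 'b'  n4⇒n4 (via fail)
[36] read 'c'  n4⇒n5
[37] read 'c'  n5⇒n6  → match P1@[34:37]
[38] read 'b'  n6⇒n1 (via fail)
[39] read 'b'  n1⇒n4
[40] read 'c'  n4⇒n5
[41] read 'c'  n5⇒n6  → match P1@[38:41]
[42] read 'b'  n6⇒n1 (via fail)
[43] read 'c'  n1⇒n2
[44] read 'b'  n2⇒n3  → match P0@[42:44]
[45] read 'b'  n3⇒n4 (via fail)
[46] read 'b'  n4⇒n4 (via fail)
[47] read 'c'  n4⇒n5
[48] read 'c'  n5⇒n6  → match P1@[45:48]
[49] read 'b'  n6⇒n1 (via fail)
[50] read 'a'  n1⇒n0 (via fail)
[51] read 'b'  n0⇒n1
[52] read 'c'  n1⇒n2
[53] read 'b'  n2⇒n3  → match P0@[51:53]
[54] read 'b'  n3⇒n4 (via fail)
[55] read 'c'  n4⇒n5
[56] read 'b'  n5⇒n3 (via fail)  → match P0@[54:56]
[57] read 'c'  n3⇒n2 (via fail)
[58] read 'c'  n2⇒n0 (via fail)
[59] read 'b'  n0⇒n1
[60] read 'b'  n1⇒n4
[61] read 'b'  n4⇒n4 (via fail)

All matches (sorted): [[3,0],[5,0],[8,0],[11,0],[14,1],[17,0],[20,0],[32,1],[37,1],[41,1],[44,0],[48,1],[53,0],[56,0]]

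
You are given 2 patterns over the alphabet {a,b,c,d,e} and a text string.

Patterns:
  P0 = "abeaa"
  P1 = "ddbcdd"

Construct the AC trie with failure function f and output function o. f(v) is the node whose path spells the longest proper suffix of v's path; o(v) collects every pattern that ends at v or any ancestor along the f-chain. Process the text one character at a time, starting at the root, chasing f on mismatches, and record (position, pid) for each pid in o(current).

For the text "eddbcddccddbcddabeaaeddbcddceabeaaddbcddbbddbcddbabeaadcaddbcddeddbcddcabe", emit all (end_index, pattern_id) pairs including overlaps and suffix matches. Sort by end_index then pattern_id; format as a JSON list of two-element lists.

Construct AC machine:
Trie nodes:
  0='ε' goto a→1 d→6
  1='a' goto b→2
  2='ab' goto e→3
  3='abe' goto a→4
  4='abea' goto a→5
  5='abeaa' goto ·  [P0 ends]
  6='d' goto d→7
  7='dd' goto b→8
  8='ddb' goto c→9
  9='ddbc' goto d→10
  10='ddbcd' goto d→11
  11='ddbcdd' goto ·  [P1 ends]

Failure links (BFS by depth):
  fail(1) 'a': from fail(0)=0 chase 'a': 0 ⇒ 0;  out=∅∪out(0)=∅
  fail(6) 'd': from fail(0)=0 chase 'd': 0 ⇒ 0;  out=∅∪out(0)=∅
  fail(2) 'ab': from fail(1)=0 chase 'b': 0 ⇒ 0;  out=∅∪out(0)=∅
  fail(7) 'dd': from fail(6)=0 chase 'd': 0 ⇒ 6;  out=∅∪out(6)=∅
  fail(3) 'abe': from fail(2)=0 chase 'e': 0 ⇒ 0;  out=∅∪out(0)=∅
  fail(8) 'ddb': from fail(7)=6 chase 'b': 6→0 ⇒ 0;  out=∅∪out(0)=∅
  fail(4) 'abea': from fail(3)=0 chase 'a': 0 ⇒ 1;  out=∅∪out(1)=∅
  fail(9) 'ddbc': from fail(8)=0 chase 'c': 0 ⇒ 0;  out=∅∪out(0)=∅
  fail(5) 'abeaa': from fail(4)=1 chase 'a': 1→0 ⇒ 1;  out={0}∪out(1)={0}
  fail(10) 'ddbcd': from fail(9)=0 chase 'd': 0 ⇒ 6;  out=∅∪out(6)=∅
  fail(11) 'ddbcdd': from fail(10)=6 chase 'd': 6 ⇒ 7;  out={1}∪out(7)={1}

Scan:
[0] read 'e'  n0⇒n0
[1] read 'd'  n0⇒n6
[2] read 'd'  n6⇒n7
[3] read 'b'  n7⇒n8
[4] read 'c'  n8⇒n9
[5] read 'd'  n9⇒n10
[6] read 'd'  n10⇒n11  ** P1@[1:6]
[7] read 'c'  n11⇒n0 (via fail)
[8] read 'c'  n0⇒n0
[9] read 'd'  n0⇒n6
[10] read 'd'  n6⇒n7
[11] read 'b'  n7⇒n8
[12] read 'c'  n8⇒n9
[13] read 'd'  n9⇒n10
[14] read 'd'  n10⇒n11  ** P1@[9:14]
[15] read 'a'  n11⇒n1 (via fail)
[16] read 'b'  n1⇒n2
[17] read 'e'  n2⇒n3
[18] read 'a'  n3⇒n4
[19] read 'a'  n4⇒n5  ** P0@[15:19]
[20] read 'e'  n5⇒n0 (via fail)
[21] read 'd'  n0⇒n6
[22] read 'd'  n6⇒n7
[23] read 'b'  n7⇒n8
[24] read 'c'  n8⇒n9
[25] read 'd'  n9⇒n10
[26] read 'd'  n10⇒n11  ** P1@[21:26]
[27] read 'c'  n11⇒n0 (via fail)
[28] read 'e'  n0⇒n0
[29] read 'a'  n0⇒n1
[30] read 'b'  n1⇒n2
[31] read 'e'  n2⇒n3
[32] read 'a'  n3⇒n4
[33] read 'a'  n4⇒n5  ** P0@[29:33]
[34] read 'd'  n5⇒n6 (via fail)
[35] read 'd'  n6⇒n7
[36] read 'b'  n7⇒n8
[37] read 'c'  n8⇒n9
[38] read 'd'  n9⇒n10
[39] read 'd'  n10⇒n11  ** P1@[34:39]
[40] read 'b'  n11⇒n8 (via fail)
[41] read 'b'  n8⇒n0 (via fail)
[42] read 'd'  n0⇒n6
[43] read 'd'  n6⇒n7
[44] read 'b'  n7⇒n8
[45] read 'c'  n8⇒n9
[46] read 'd'  n9⇒n10
[47] read 'd'  n10⇒n11  ** P1@[42:47]
[48] read 'b'  n11⇒n8 (via fail)
[49] read 'a'  n8⇒n1 (via fail)
[50] read 'b'  n1⇒n2
[51] read 'e'  n2⇒n3
[52] read 'a'  n3⇒n4
[53] read 'a'  n4⇒n5  ** P0@[49:53]
[54] read 'd'  n5⇒n6 (via fail)
[55] read 'c'  n6⇒n0 (via fail)
[56] read 'a'  n0⇒n1
[57] read 'd'  n1⇒n6 (via fail)
[58] read 'd'  n6⇒n7
[59] read 'b'  n7⇒n8
[60] read 'c'  n8⇒n9
[61] read 'd'  n9⇒n10
[62] read 'd'  n10⇒n11  ** P1@[57:62]
[63] read 'e'  n11⇒n0 (via fail)
[64] read 'd'  n0⇒n6
[65] read 'd'  n6⇒n7
[66] read 'b'  n7⇒n8
[67] read 'c'  n8⇒n9
[68] read 'd'  n9⇒n10
[69] read 'd'  n10⇒n11  ** P1@[64:69]
[70] read 'c'  n11⇒n0 (via fail)
[71] read 'a'  n0⇒n1
[72] read 'b'  n1⇒n2
[73] read 'e'  n2⇒n3

All matches (sorted): [[6,1],[14,1],[19,0],[26,1],[33,0],[39,1],[47,1],[53,0],[62,1],[69,1]]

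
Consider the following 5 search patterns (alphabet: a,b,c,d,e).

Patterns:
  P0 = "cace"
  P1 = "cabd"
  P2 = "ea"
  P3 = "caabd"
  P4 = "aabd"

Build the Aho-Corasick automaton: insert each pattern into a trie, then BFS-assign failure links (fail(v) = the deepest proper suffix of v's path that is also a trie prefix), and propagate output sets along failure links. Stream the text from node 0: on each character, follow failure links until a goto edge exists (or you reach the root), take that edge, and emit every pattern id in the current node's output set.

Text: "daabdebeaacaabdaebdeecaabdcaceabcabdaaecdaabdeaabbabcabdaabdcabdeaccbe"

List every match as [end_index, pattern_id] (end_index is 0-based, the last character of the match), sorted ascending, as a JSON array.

Build automaton:
Trie nodes:
  0='ε' goto a→12 c→1 e→7
  1='c' goto a→2
  2='ca' goto a→9 b→5 c→3
  3='cac' goto e→4
  4='cace' goto ·  [P0 ends]
  5='cab' goto d→6
  6='cabd' goto ·  [P1 ends]
  7='e' goto a→8
  8='ea' goto ·  [P2 ends]
  9='caa' goto b→10
  10='caab' goto d→11
  11='caabd' goto ·  [P3 ends]
  12='a' goto a→13
  13='aa' goto b→14
  14='aab' goto d→15
  15='aabd' goto ·  [P4 ends]

Failure links (BFS by depth):
  fail(1) 'c': from fail(0)=0 chase 'c': 0 ⇒ 0;  out=∅∪out(0)=∅
  fail(7) 'e': from fail(0)=0 chase 'e': 0 ⇒ 0;  out=∅∪out(0)=∅
  fail(12) 'a': from fail(0)=0 chase 'a': 0 ⇒ 0;  out=∅∪out(0)=∅
  fail(2) 'ca': from fail(1)=0 chase 'a': 0 ⇒ 12;  out=∅∪out(12)=∅
  fail(8) 'ea': from fail(7)=0 chase 'a': 0 ⇒ 12;  out={2}∪out(12)={2}
  fail(13) 'aa': from fail(12)=0 chase 'a': 0 ⇒ 12;  out=∅∪out(12)=∅
  fail(3) 'cac': from fail(2)=12 chase 'c': 12→0 ⇒ 1;  out=∅∪out(1)=∅
  fail(5) 'cab': from fail(2)=12 chase 'b': 12→0 ⇒ 0;  out=∅∪out(0)=∅
  fail(9) 'caa': from fail(2)=12 chase 'a': 12 ⇒ 13;  out=∅∪out(13)=∅
  fail(14) 'aab': from fail(13)=12 chase 'b': 12→0 ⇒ 0;  out=∅∪out(0)=∅
  fail(4) 'cace': from fail(3)=1 chase 'e': 1→0 ⇒ 7;  out={0}∪out(7)={0}
  fail(6) 'cabd': from fail(5)=0 chase 'd': 0 ⇒ 0;  out={1}∪out(0)={1}
  fail(10) 'caab': from fail(9)=13 chase 'b': 13 ⇒ 14;  out=∅∪out(14)=∅
  fail(15) 'aabd': from fail(14)=0 chase 'd': 0 ⇒ 0;  out={4}∪out(0)={4}
  fail(11) 'caabd': from fail(10)=14 chase 'd': 14 ⇒ 15;  out={3}∪out(15)={3,4}

Scan:
i=0 'd': node 0→0
i=1 'a': node 0→12
i=2 'a': node 12→13
i=3 'b': node 13→14
i=4 'd': node 14→15  emit P4@[1:4]
i=5 'e': node 15→7 ·f
i=6 'b': node 7→0 ·f
i=7 'e': node 0→7
i=8 'a': node 7→8  emit P2@[7:8]
i=9 'a': node 8→13 ·f
i=10 'c': node 13→1 ·f
i=11 'a': node 1→2
i=12 'a': node 2→9
i=13 'b': node 9→10
i=14 'd': node 10→11  emit P3@[10:14],P4@[11:14]
i=15 'a': node 11→12 ·f
i=16 'e': node 12→7 ·f
i=17 'b': node 7→0 ·f
i=18 'd': node 0→0
i=19 'e': node 0→7
i=20 'e': node 7→7 ·f
i=21 'c': node 7→1 ·f
i=22 'a': node 1→2
i=23 'a': node 2→9
i=24 'b': node 9→10
i=25 'd': node 10→11  emit P3@[21:25],P4@[22:25]
i=26 'c': node 11→1 ·f
i=27 'a': node 1→2
i=28 'c': node 2→3
i=29 'e': node 3→4  emit P0@[26:29]
i=30 'a': node 4→8 ·f  emit P2@[29:30]
i=31 'b': node 8→0 ·f
i=32 'c': node 0→1
i=33 'a': node 1→2
i=34 'b': node 2→5
i=35 'd': node 5→6  emit P1@[32:35]
i=36 'a': node 6→12 ·f
i=37 'a': node 12→13
i=38 'e': node 13→7 ·f
i=39 'c': node 7→1 ·f
i=40 'd': node 1→0 ·f
i=41 'a': node 0→12
i=42 'a': node 12→13
i=43 'b': node 13→14
i=44 'd': node 14→15  emit P4@[41:44]
i=45 'e': node 15→7 ·f
i=46 'a': node 7→8  emit P2@[45:46]
i=47 'a': node 8→13 ·f
i=48 'b': node 13→14
i=49 'b': node 14→0 ·f
i=50 'a': node 0→12
i=51 'b': node 12→0 ·f
i=52 'c': node 0→1
i=53 'a': node 1→2
i=54 'b': node 2→5
i=55 'd': node 5→6  emit P1@[52:55]
i=56 'a': node 6→12 ·f
i=57 'a': node 12→13
i=58 'b': node 13→14
i=59 'd': node 14→15  emit P4@[56:59]
i=60 'c': node 15→1 ·f
i=61 'a': node 1→2
i=62 'b': node 2→5
i=63 'd': node 5→6  emit P1@[60:63]
i=64 'e': node 6→7 ·f
i=65 'a': node 7→8  emit P2@[64:65]
i=66 'c': node 8→1 ·f
i=67 'c': node 1→1 ·f
i=68 'b': node 1→0 ·f
i=69 'e': node 0→7

Matches: [[4,4],[8,2],[14,3],[14,4],[25,3],[25,4],[29,0],[30,2],[35,1],[44,4],[46,2],[55,1],[59,4],[63,1],[65,2]]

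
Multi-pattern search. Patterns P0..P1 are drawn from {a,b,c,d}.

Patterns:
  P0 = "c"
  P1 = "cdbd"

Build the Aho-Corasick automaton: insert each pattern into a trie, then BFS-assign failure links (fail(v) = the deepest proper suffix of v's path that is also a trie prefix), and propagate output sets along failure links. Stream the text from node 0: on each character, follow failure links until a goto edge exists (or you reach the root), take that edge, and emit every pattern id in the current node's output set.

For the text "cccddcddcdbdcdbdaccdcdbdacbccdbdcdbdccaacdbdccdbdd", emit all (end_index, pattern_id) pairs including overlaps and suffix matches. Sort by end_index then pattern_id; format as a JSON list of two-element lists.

Build:
Trie (insert patterns):
  0='ε' goto c→1
  1='c' goto d→2  ←P0
  2='cd' goto b→3
  3='cdb' goto d→4
  4='cdbd' goto ·  ←P1

BFS fail/out derivation:
  n1('c'): parent n0 fail=0; on 'c' 0 → fail=0;  out {0}∪∅={0}
  n2('cd'): parent n1 fail=0; on 'd' 0 → fail=0;  out ∅∪∅=∅
  n3('cdb'): parent n2 fail=0; on 'b' 0 → fail=0;  out ∅∪∅=∅
  n4('cdbd'): parent n3 fail=0; on 'd' 0 → fail=0;  out {1}∪∅={1}

Scan:
[0] read 'c'  n0⇒n1  → match P0@[0:0]
[1] read 'c'  n1⇒n1 (via fail)  → match P0@[1:1]
[2] read 'c'  n1⇒n1 (via fail)  → match P0@[2:2]
[3] read 'd'  n1⇒n2
[4] read 'd'  n2⇒n0 (via fail)
[5] read 'c'  n0⇒n1  → match P0@[5:5]
[6] read 'd'  n1⇒n2
[7] read 'd'  n2⇒n0 (via fail)
[8] read 'c'  n0⇒n1  → match P0@[8:8]
[9] read 'd'  n1⇒n2
[10] read 'b'  n2⇒n3
[11] read 'd'  n3⇒n4  → match P1@[8:11]
[12] read 'c'  n4⇒n1 (via fail)  → match P0@[12:12]
[13] read 'd'  n1⇒n2
[14] read 'b'  n2⇒n3
[15] read 'd'  n3⇒n4  → match P1@[12:15]
[16] read 'a'  n4⇒n0 (via fail)
[17] read 'c'  n0⇒n1  → match P0@[17:17]
[18] read 'c'  n1⇒n1 (via fail)  → match P0@[18:18]
[19] read 'd'  n1⇒n2
[20] read 'c'  n2⇒n1 (via fail)  → match P0@[20:20]
[21] read 'd'  n1⇒n2
[22] read 'b'  n2⇒n3
[23] read 'd'  n3⇒n4  → match P1@[20:23]
[24] read 'a'  n4⇒n0 (via fail)
[25] read 'c'  n0⇒n1  → match P0@[25:25]
[26] read 'b'  n1⇒n0 (via fail)
[27] read 'c'  n0⇒n1  → match P0@[27:27]
[28] read 'c'  n1⇒n1 (via fail)  → match P0@[28:28]
[29] read 'd'  n1⇒n2
[30] read 'b'  n2⇒n3
[31] read 'd'  n3⇒n4  → match P1@[28:31]
[32] read 'c'  n4⇒n1 (via fail)  → match P0@[32:32]
[33] read 'd'  n1⇒n2
[34] read 'b'  n2⇒n3
[35] read 'd'  n3⇒n4  → match P1@[32:35]
[36] read 'c'  n4⇒n1 (via fail)  → match P0@[36:36]
[37] read 'c'  n1⇒n1 (via fail)  → match P0@[37:37]
[38] read 'a'  n1⇒n0 (via fail)
[39] read 'a'  n0⇒n0
[40] read 'c'  n0⇒n1  → match P0@[40:40]
[41] read 'd'  n1⇒n2
[42] read 'b'  n2⇒n3
[43] read 'd'  n3⇒n4  → match P1@[40:43]
[44] read 'c'  n4⇒n1 (via fail)  → match P0@[44:44]
[45] read 'c'  n1⇒n1 (via fail)  → match P0@[45:45]
[46] read 'd'  n1⇒n2
[47] read 'b'  n2⇒n3
[48] read 'd'  n3⇒n4  → match P1@[45:48]
[49] read 'd'  n4⇒n0 (via fail)

Result: [[0,0],[1,0],[2,0],[5,0],[8,0],[11,1],[12,0],[15,1],[17,0],[18,0],[20,0],[23,1],[25,0],[27,0],[28,0],[31,1],[32,0],[35,1],[36,0],[37,0],[40,0],[43,1],[44,0],[45,0],[48,1]]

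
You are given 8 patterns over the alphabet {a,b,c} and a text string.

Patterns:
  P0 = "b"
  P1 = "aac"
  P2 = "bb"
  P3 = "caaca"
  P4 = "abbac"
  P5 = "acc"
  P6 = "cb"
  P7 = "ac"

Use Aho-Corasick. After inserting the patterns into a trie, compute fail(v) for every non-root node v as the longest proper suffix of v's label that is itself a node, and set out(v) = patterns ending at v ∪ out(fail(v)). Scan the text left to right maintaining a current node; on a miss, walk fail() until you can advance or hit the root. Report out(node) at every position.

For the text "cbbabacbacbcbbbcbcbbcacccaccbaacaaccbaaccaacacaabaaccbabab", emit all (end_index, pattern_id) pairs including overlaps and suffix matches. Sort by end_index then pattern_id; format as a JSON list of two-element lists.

Build automaton:
Trie nodes:
  n0 'ε': a→2 b→1 c→6
  n1 'b': b→5  [P0 ends]
  n2 'a': a→3 b→11 c→15
  n3 'aa': c→4
  n4 'aac': ·  [P1 ends]
  n5 'bb': ·  [P2 ends]
  n6 'c': a→7 b→17
  n7 'ca': a→8
  n8 'caa': c→9
  n9 'caac': a→10
  n10 'caaca': ·  [P3 ends]
  n11 'ab': b→12
  n12 'abb': a→13
  n13 'abba': c→14
  n14 'abbac': ·  [P4 ends]
  n15 'ac': c→16  [P7 ends]
  n16 'acc': ·  [P5 ends]
  n17 'cb': ·  [P6 ends]

BFS fail/out derivation:
  fail(1) 'b': from fail(0)=0 chase 'b': 0 ⇒ 0;  out={0}∪out(0)={0}
  fail(2) 'a': from fail(0)=0 chase 'a': 0 ⇒ 0;  out=∅∪out(0)=∅
  fail(6) 'c': from fail(0)=0 chase 'c': 0 ⇒ 0;  out=∅∪out(0)=∅
  fail(3) 'aa': from fail(2)=0 chase 'a': 0 ⇒ 2;  out=∅∪out(2)=∅
  fail(5) 'bb': from fail(1)=0 chase 'b': 0 ⇒ 1;  out={2}∪out(1)={0,2}
  fail(7) 'ca': from fail(6)=0 chase 'a': 0 ⇒ 2;  out=∅∪out(2)=∅
  fail(11) 'ab': from fail(2)=0 chase 'b': 0 ⇒ 1;  out=∅∪out(1)={0}
  fail(15) 'ac': from fail(2)=0 chase 'c': 0 ⇒ 6;  out={7}∪out(6)={7}
  fail(17) 'cb': from fail(6)=0 chase 'b': 0 ⇒ 1;  out={6}∪out(1)={0,6}
  fail(4) 'aac': from fail(3)=2 chase 'c': 2 ⇒ 15;  out={1}∪out(15)={1,7}
  fail(8) 'caa': from fail(7)=2 chase 'a': 2 ⇒ 3;  out=∅∪out(3)=∅
  fail(12) 'abb': from fail(11)=1 chase 'b': 1 ⇒ 5;  out=∅∪out(5)={0,2}
  fail(16) 'acc': from fail(15)=6 chase 'c': 6→0 ⇒ 6;  out={5}∪out(6)={5}
  fail(9) 'caac': from fail(8)=3 chase 'c': 3 ⇒ 4;  out=∅∪out(4)={1,7}
  fail(13) 'abba': from fail(12)=5 chase 'a': 5→1→0 ⇒ 2;  out=∅∪out(2)=∅
  fail(10) 'caaca': from fail(9)=4 chase 'a': 4→15→6 ⇒ 7;  out={3}∪out(7)={3}
  fail(14) 'abbac': from fail(13)=2 chase 'c': 2 ⇒ 15;  out={4}∪out(15)={4,7}

Text stream:
pos 0 'c': at 6
pos 1 'b': at 17  → match P0@[1:1],P6@[0:1]
pos 2 'b': at 5 (via fail)  → match P0@[2:2],P2@[1:2]
pos 3 'a': at 2 (via fail)
pos 4 'b': at 11  → match P0@[4:4]
pos 5 'a': at 2 (via fail)
pos 6 'c': at 15  → match P7@[5:6]
pos 7 'b': at 17 (via fail)  → match P0@[7:7],P6@[6:7]
pos 8 'a': at 2 (via fail)
pos 9 'c': at 15  → match P7@[8:9]
pos 10 'b': at 17 (via fail)  → match P0@[10:10],P6@[9:10]
pos 11 'c': at 6 (via fail)
pos 12 'b': at 17  → match P0@[12:12],P6@[11:12]
pos 13 'b': at 5 (via fail)  → match P0@[13:13],P2@[12:13]
pos 14 'b': at 5 (via fail)  → match P0@[14:14],P2@[13:14]
pos 15 'c': at 6 (via fail)
pos 16 'b': at 17  → match P0@[16:16],P6@[15:16]
pos 17 'c': at 6 (via fail)
pos 18 'b': at 17  → match P0@[18:18],P6@[17:18]
pos 19 'b': at 5 (via fail)  → match P0@[19:19],P2@[18:19]
pos 20 'c': at 6 (via fail)
pos 21 'a': at 7
pos 22 'c': at 15 (via fail)  → match P7@[21:22]
pos 23 'c': at 16  → match P5@[21:23]
pos 24 'c': at 6 (via fail)
pos 25 'a': at 7
pos 26 'c': at 15 (via fail)  → match P7@[25:26]
pos 27 'c': at 16  → match P5@[25:27]
pos 28 'b': at 17 (via fail)  → match P0@[28:28],P6@[27:28]
pos 29 'a': at 2 (via fail)
pos 30 'a': at 3
pos 31 'c': at 4  → match P1@[29:31],P7@[30:31]
pos 32 'a': at 7 (via fail)
pos 33 'a': at 8
pos 34 'c': at 9  → match P1@[32:34],P7@[33:34]
pos 35 'c': at 16 (via fail)  → match P5@[33:35]
pos 36 'b': at 17 (via fail)  → match P0@[36:36],P6@[35:36]
pos 37 'a': at 2 (via fail)
pos 38 'a': at 3
pos 39 'c': at 4  → match P1@[37:39],P7@[38:39]
pos 40 'c': at 16 (via fail)  → match P5@[38:40]
pos 41 'a': at 7 (via fail)
pos 42 'a': at 8
pos 43 'c': at 9  → match P1@[41:43],P7@[42:43]
pos 44 'a': at 10  → match P3@[40:44]
pos 45 'c': at 15 (via fail)  → match P7@[44:45]
pos 46 'a': at 7 (via fail)
pos 47 'a': at 8
pos 48 'b': at 11 (via fail)  → match P0@[48:48]
pos 49 'a': at 2 (via fail)
pos 50 'a': at 3
pos 51 'c': at 4  → match P1@[49:51],P7@[50:51]
pos 52 'c': at 16 (via fail)  → match P5@[50:52]
pos 53 'b': at 17 (via fail)  → match P0@[53:53],P6@[52:53]
pos 54 'a': at 2 (via fail)
pos 55 'b': at 11  → match P0@[55:55]
pos 56 'a': at 2 (via fail)
pos 57 'b': at 11  → match P0@[57:57]

Result: [[1,0],[1,6],[2,0],[2,2],[4,0],[6,7],[7,0],[7,6],[9,7],[10,0],[10,6],[12,0],[12,6],[13,0],[13,2],[14,0],[14,2],[16,0],[16,6],[18,0],[18,6],[19,0],[19,2],[22,7],[23,5],[26,7],[27,5],[28,0],[28,6],[31,1],[31,7],[34,1],[34,7],[35,5],[36,0],[36,6],[39,1],[39,7],[40,5],[43,1],[43,7],[44,3],[45,7],[48,0],[51,1],[51,7],[52,5],[53,0],[53,6],[55,0],[57,0]]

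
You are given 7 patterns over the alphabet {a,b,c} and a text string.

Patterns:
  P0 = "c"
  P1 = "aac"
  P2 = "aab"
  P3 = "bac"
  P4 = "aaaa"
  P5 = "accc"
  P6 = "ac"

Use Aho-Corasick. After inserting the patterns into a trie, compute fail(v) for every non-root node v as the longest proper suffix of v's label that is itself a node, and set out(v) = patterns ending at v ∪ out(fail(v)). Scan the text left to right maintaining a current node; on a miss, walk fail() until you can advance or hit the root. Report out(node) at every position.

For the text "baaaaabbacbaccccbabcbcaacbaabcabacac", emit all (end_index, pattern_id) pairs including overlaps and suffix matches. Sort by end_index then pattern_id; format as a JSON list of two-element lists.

Build:
Trie (insert patterns):
  n0 'ε': a→2 b→6 c→1
  n1 'c': ·  [P0 ends]
  n2 'a': a→3 c→11
  n3 'aa': a→9 b→5 c→4
  n4 'aac': ·  [P1 ends]
  n5 'aab': ·  [P2 ends]
  n6 'b': a→7
  n7 'ba': c→8
  n8 'bac': ·  [P3 ends]
  n9 'aaa': a→10
  n10 'aaaa': ·  [P4 ends]
  n11 'ac': c→12  [P6 ends]
  n12 'acc': c→13
  n13 'accc': ·  [P5 ends]

Failure links (BFS by depth):
  fail(1) 'c': from fail(0)=0 chase 'c': 0 ⇒ 0;  out={0}∪out(0)={0}
  fail(2) 'a': from fail(0)=0 chase 'a': 0 ⇒ 0;  out=∅∪out(0)=∅
  fail(6) 'b': from fail(0)=0 chase 'b': 0 ⇒ 0;  out=∅∪out(0)=∅
  fail(3) 'aa': from fail(2)=0 chase 'a': 0 ⇒ 2;  out=∅∪out(2)=∅
  fail(7) 'ba': from fail(6)=0 chase 'a': 0 ⇒ 2;  out=∅∪out(2)=∅
  fail(11) 'ac': from fail(2)=0 chase 'c': 0 ⇒ 1;  out={6}∪out(1)={0,6}
  fail(4) 'aac': from fail(3)=2 chase 'c': 2 ⇒ 11;  out={1}∪out(11)={0,1,6}
  fail(5) 'aab': from fail(3)=2 chase 'b': 2→0 ⇒ 6;  out={2}∪out(6)={2}
  fail(8) 'bac': from fail(7)=2 chase 'c': 2 ⇒ 11;  out={3}∪out(11)={0,3,6}
  fail(9) 'aaa': from fail(3)=2 chase 'a': 2 ⇒ 3;  out=∅∪out(3)=∅
  fail(12) 'acc': from fail(11)=1 chase 'c': 1→0 ⇒ 1;  out=∅∪out(1)={0}
  fail(10) 'aaaa': from fail(9)=3 chase 'a': 3 ⇒ 9;  out={4}∪out(9)={4}
  fail(13) 'accc': from fail(12)=1 chase 'c': 1→0 ⇒ 1;  out={5}∪out(1)={0,5}

Scan:
[0] read 'b'  n0⇒n6
[1] read 'a'  n6⇒n7
[2] read 'a'  n7⇒n3 ·f
[3] read 'a'  n3⇒n9
[4] read 'a'  n9⇒n10  → match P4@[1:4]
[5] read 'a'  n10⇒n10 ·f  → match P4@[2:5]
[6] read 'b'  n10⇒n5 ·f  → match P2@[4:6]
[7] read 'b'  n5⇒n6 ·f
[8] read 'a'  n6⇒n7
[9] read 'c'  n7⇒n8  → match P0@[9:9],P3@[7:9],P6@[8:9]
[10] read 'b'  n8⇒n6 ·f
[11] read 'a'  n6⇒n7
[12] read 'c'  n7⇒n8  → match P0@[12:12],P3@[10:12],P6@[11:12]
[13] read 'c'  n8⇒n12 ·f  → match P0@[13:13]
[14] read 'c'  n12⇒n13  → match P0@[14:14],P5@[11:14]
[15] read 'c'  n13⇒n1 ·f  → match P0@[15:15]
[16] read 'b'  n1⇒n6 ·f
[17] read 'a'  n6⇒n7
[18] read 'b'  n7⇒n6 ·f
[19] read 'c'  n6⇒n1 ·f  → match P0@[19:19]
[20] read 'b'  n1⇒n6 ·f
[21] read 'c'  n6⇒n1 ·f  → match P0@[21:21]
[22] read 'a'  n1⇒n2 ·f
[23] read 'a'  n2⇒n3
[24] read 'c'  n3⇒n4  → match P0@[24:24],P1@[22:24],P6@[23:24]
[25] read 'b'  n4⇒n6 ·f
[26] read 'a'  n6⇒n7
[27] read 'a'  n7⇒n3 ·f
[28] read 'b'  n3⇒n5  → match P2@[26:28]
[29] read 'c'  n5⇒n1 ·f  → match P0@[29:29]
[30] read 'a'  n1⇒n2 ·f
[31] read 'b'  n2⇒n6 ·f
[32] read 'a'  n6⇒n7
[33] read 'c'  n7⇒n8  → match P0@[33:33],P3@[31:33],P6@[32:33]
[34] read 'a'  n8⇒n2 ·f
[35] read 'c'  n2⇒n11  → match P0@[35:35],P6@[34:35]

All matches (sorted): [[4,4],[5,4],[6,2],[9,0],[9,3],[9,6],[12,0],[12,3],[12,6],[13,0],[14,0],[14,5],[15,0],[19,0],[21,0],[24,0],[24,1],[24,6],[28,2],[29,0],[33,0],[33,3],[33,6],[35,0],[35,6]]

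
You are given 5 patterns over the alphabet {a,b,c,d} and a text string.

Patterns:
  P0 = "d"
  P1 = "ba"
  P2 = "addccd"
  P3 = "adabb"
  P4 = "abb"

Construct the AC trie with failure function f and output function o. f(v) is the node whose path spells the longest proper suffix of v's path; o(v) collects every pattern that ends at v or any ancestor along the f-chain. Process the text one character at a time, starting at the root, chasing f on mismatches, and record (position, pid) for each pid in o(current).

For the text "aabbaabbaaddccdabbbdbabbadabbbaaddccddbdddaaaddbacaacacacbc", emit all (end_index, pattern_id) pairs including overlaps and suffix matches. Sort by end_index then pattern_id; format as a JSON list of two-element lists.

Build automaton:
Trie (insert patterns):
  n0 'ε': a→4 b→2 d→1
  n1 'd': ·  ←P0
  n2 'b': a→3
  n3 'ba': ·  ←P1
  n4 'a': b→13 d→5
  n5 'ad': a→10 d→6
  n6 'add': c→7
  n7 'addc': c→8
  n8 'addcc': d→9
  n9 'addccd': ·  ←P2
  n10 'ada': b→11
  n11 'adab': b→12
  n12 'adabb': ·  ←P3
  n13 'ab': b→14
  n14 'abb': ·  ←P4

Failure links (BFS by depth):
  fail(1) 'd': from fail(0)=0 chase 'd': 0 ⇒ 0;  out={0}∪out(0)={0}
  fail(2) 'b': from fail(0)=0 chase 'b': 0 ⇒ 0;  out=∅∪out(0)=∅
  fail(4) 'a': from fail(0)=0 chase 'a': 0 ⇒ 0;  out=∅∪out(0)=∅
  fail(3) 'ba': from fail(2)=0 chase 'a': 0 ⇒ 4;  out={1}∪out(4)={1}
  fail(5) 'ad': from fail(4)=0 chase 'd': 0 ⇒ 1;  out=∅∪out(1)={0}
  fail(13) 'ab': from fail(4)=0 chase 'b': 0 ⇒ 2;  out=∅∪out(2)=∅
  fail(6) 'add': from fail(5)=1 chase 'd': 1→0 ⇒ 1;  out=∅∪out(1)={0}
  fail(10) 'ada': from fail(5)=1 chase 'a': 1→0 ⇒ 4;  out=∅∪out(4)=∅
  fail(14) 'abb': from fail(13)=2 chase 'b': 2→0 ⇒ 2;  out={4}∪out(2)={4}
  fail(7) 'addc': from fail(6)=1 chase 'c': 1→0 ⇒ 0;  out=∅∪out(0)=∅
  fail(11) 'adab': from fail(10)=4 chase 'b': 4 ⇒ 13;  out=∅∪out(13)=∅
  fail(8) 'addcc': from fail(7)=0 chase 'c': 0 ⇒ 0;  out=∅∪out(0)=∅
  fail(12) 'adabb': from fail(11)=13 chase 'b': 13 ⇒ 14;  out={3}∪out(14)={3,4}
  fail(9) 'addccd': from fail(8)=0 chase 'd': 0 ⇒ 1;  out={2}∪out(1)={0,2}

Text stream:
i=0 'a': node 0→4
i=1 'a': node 4→4 ·f
i=2 'b': node 4→13
i=3 'b': node 13→14  emit P4@[1:3]
i=4 'a': node 14→3 ·f  emit P1@[3:4]
i=5 'a': node 3→4 ·f
i=6 'b': node 4→13
i=7 'b': node 13→14  emit P4@[5:7]
i=8 'a': node 14→3 ·f  emit P1@[7:8]
i=9 'a': node 3→4 ·f
i=10 'd': node 4→5  emit P0@[10:10]
i=11 'd': node 5→6  emit P0@[11:11]
i=12 'c': node 6→7
i=13 'c': node 7→8
i=14 'd': node 8→9  emit P0@[14:14],P2@[9:14]
i=15 'a': node 9→4 ·f
i=16 'b': node 4→13
i=17 'b': node 13→14  emit P4@[15:17]
i=18 'b': node 14→2 ·f
i=19 'd': node 2→1 ·f  emit P0@[19:19]
i=20 'b': node 1→2 ·f
i=21 'a': node 2→3  emit P1@[20:21]
i=22 'b': node 3→13 ·f
i=23 'b': node 13→14  emit P4@[21:23]
i=24 'a': node 14→3 ·f  emit P1@[23:24]
i=25 'd': node 3→5 ·f  emit P0@[25:25]
i=26 'a': node 5→10
i=27 'b': node 10→11
i=28 'b': node 11→12  emit P3@[24:28],P4@[26:28]
i=29 'b': node 12→2 ·f
i=30 'a': node 2→3  emit P1@[29:30]
i=31 'a': node 3→4 ·f
i=32 'd': node 4→5  emit P0@[32:32]
i=33 'd': node 5→6  emit P0@[33:33]
i=34 'c': node 6→7
i=35 'c': node 7→8
i=36 'd': node 8→9  emit P0@[36:36],P2@[31:36]
i=37 'd': node 9→1 ·f  emit P0@[37:37]
i=38 'b': node 1→2 ·f
i=39 'd': node 2→1 ·f  emit P0@[39:39]
i=40 'd': node 1→1 ·f  emit P0@[40:40]
i=41 'd': node 1→1 ·f  emit P0@[41:41]
i=42 'a': node 1→4 ·f
i=43 'a': node 4→4 ·f
i=44 'a': node 4→4 ·f
i=45 'd': node 4→5  emit P0@[45:45]
i=46 'd': node 5→6  emit P0@[46:46]
i=47 'b': node 6→2 ·f
i=48 'a': node 2→3  emit P1@[47:48]
i=49 'c': node 3→0 ·f
i=50 'a': node 0→4
i=51 'a': node 4→4 ·f
i=52 'c': node 4→0 ·f
i=53 'a': node 0→4
i=54 'c': node 4→0 ·f
i=55 'a': node 0→4
i=56 'c': node 4→0 ·f
i=57 'b': node 0→2
i=58 'c': node 2→0 ·f

Result: [[3,4],[4,1],[7,4],[8,1],[10,0],[11,0],[14,0],[14,2],[17,4],[19,0],[21,1],[23,4],[24,1],[25,0],[28,3],[28,4],[30,1],[32,0],[33,0],[36,0],[36,2],[37,0],[39,0],[40,0],[41,0],[45,0],[46,0],[48,1]]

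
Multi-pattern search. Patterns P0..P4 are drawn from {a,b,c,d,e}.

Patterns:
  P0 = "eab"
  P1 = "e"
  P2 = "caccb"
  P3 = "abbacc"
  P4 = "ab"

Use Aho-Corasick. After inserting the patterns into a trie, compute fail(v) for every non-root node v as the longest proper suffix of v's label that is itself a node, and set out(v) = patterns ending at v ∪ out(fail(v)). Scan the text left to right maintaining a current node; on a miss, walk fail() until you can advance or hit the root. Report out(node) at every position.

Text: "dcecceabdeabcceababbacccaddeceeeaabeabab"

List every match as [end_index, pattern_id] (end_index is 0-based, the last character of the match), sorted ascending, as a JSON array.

Build:
Trie (insert patterns):
  0='ε' goto a→9 c→4 e→1
  1='e' goto a→2  ←P1
  2='ea' goto b→3
  3='eab' goto ·  ←P0
  4='c' goto a→5
  5='ca' goto c→6
  6='cac' goto c→7
  7='cacc' goto b→8
  8='caccb' goto ·  ←P2
  9='a' goto b→10
  10='ab' goto b→11  ←P4
  11='abb' goto a→12
  12='abba' goto c→13
  13='abbac' goto c→14
  14='abbacc' goto ·  ←P3

Failure links (BFS by depth):
  n1('e'): parent n0 fail=0; on 'e' 0 → fail=0;  out {1}∪∅={1}
  n4('c'): parent n0 fail=0; on 'c' 0 → fail=0;  out ∅∪∅=∅
  n9('a'): parent n0 fail=0; on 'a' 0 → fail=0;  out ∅∪∅=∅
  n2('ea'): parent n1 fail=0; on 'a' 0 → fail=9;  out ∅∪∅=∅
  n5('ca'): parent n4 fail=0; on 'a' 0 → fail=9;  out ∅∪∅=∅
  n10('ab'): parent n9 fail=0; on 'b' 0 → fail=0;  out {4}∪∅={4}
  n3('eab'): parent n2 fail=9; on 'b' 9 → fail=10;  out {0}∪{4}={0,4}
  n6('cac'): parent n5 fail=9; on 'c' 9→0 → fail=4;  out ∅∪∅=∅
  n11('abb'): parent n10 fail=0; on 'b' 0 → fail=0;  out ∅∪∅=∅
  n7('cacc'): parent n6 fail=4; on 'c' 4→0 → fail=4;  out ∅∪∅=∅
  n12('abba'): parent n11 fail=0; on 'a' 0 → fail=9;  out ∅∪∅=∅
  n8('caccb'): parent n7 fail=4; on 'b' 4→0 → fail=0;  out {2}∪∅={2}
  n13('abbac'): parent n12 fail=9; on 'c' 9→0 → fail=4;  out ∅∪∅=∅
  n14('abbacc'): parent n13 fail=4; on 'c' 4→0 → fail=4;  out {3}∪∅={3}

Scan:
[0] read 'd'  n0⇒n0
[1] read 'c'  n0⇒n4
[2] read 'e'  n4⇒n1 (via fail)  → match P1@[2:2]
[3] read 'c'  n1⇒n4 (via fail)
[4] read 'c'  n4⇒n4 (via fail)
[5] read 'e'  n4⇒n1 (via fail)  → match P1@[5:5]
[6] read 'a'  n1⇒n2
[7] read 'b'  n2⇒n3  → match P0@[5:7],P4@[6:7]
[8] read 'd'  n3⇒n0 (via fail)
[9] read 'e'  n0⇒n1  → match P1@[9:9]
[10] read 'a'  n1⇒n2
[11] read 'b'  n2⇒n3  → match P0@[9:11],P4@[10:11]
[12] read 'c'  n3⇒n4 (via fail)
[13] read 'c'  n4⇒n4 (via fail)
[14] read 'e'  n4⇒n1 (via fail)  → match P1@[14:14]
[15] read 'a'  n1⇒n2
[16] read 'b'  n2⇒n3  → match P0@[14:16],P4@[15:16]
[17] read 'a'  n3⇒n9 (via fail)
[18] read 'b'  n9⇒n10  → match P4@[17:18]
[19] read 'b'  n10⇒n11
[20] read 'a'  n11⇒n12
[21] read 'c'  n12⇒n13
[22] read 'c'  n13⇒n14  → match P3@[17:22]
[23] read 'c'  n14⇒n4 (via fail)
[24] read 'a'  n4⇒n5
[25] read 'd'  n5⇒n0 (via fail)
[26] read 'd'  n0⇒n0
[27] read 'e'  n0⇒n1  → match P1@[27:27]
[28] read 'c'  n1⇒n4 (via fail)
[29] read 'e'  n4⇒n1 (via fail)  → match P1@[29:29]
[30] read 'e'  n1⇒n1 (via fail)  → match P1@[30:30]
[31] read 'e'  n1⇒n1 (via fail)  → match P1@[31:31]
[32] read 'a'  n1⇒n2
[33] read 'a'  n2⇒n9 (via fail)
[34] read 'b'  n9⇒n10  → match P4@[33:34]
[35] read 'e'  n10⇒n1 (via fail)  → match P1@[35:35]
[36] read 'a'  n1⇒n2
[37] read 'b'  n2⇒n3  → match P0@[35:37],P4@[36:37]
[38] read 'a'  n3⇒n9 (via fail)
[39] read 'b'  n9⇒n10  → match P4@[38:39]

All matches (sorted): [[2,1],[5,1],[7,0],[7,4],[9,1],[11,0],[11,4],[14,1],[16,0],[16,4],[18,4],[22,3],[27,1],[29,1],[30,1],[31,1],[34,4],[35,1],[37,0],[37,4],[39,4]]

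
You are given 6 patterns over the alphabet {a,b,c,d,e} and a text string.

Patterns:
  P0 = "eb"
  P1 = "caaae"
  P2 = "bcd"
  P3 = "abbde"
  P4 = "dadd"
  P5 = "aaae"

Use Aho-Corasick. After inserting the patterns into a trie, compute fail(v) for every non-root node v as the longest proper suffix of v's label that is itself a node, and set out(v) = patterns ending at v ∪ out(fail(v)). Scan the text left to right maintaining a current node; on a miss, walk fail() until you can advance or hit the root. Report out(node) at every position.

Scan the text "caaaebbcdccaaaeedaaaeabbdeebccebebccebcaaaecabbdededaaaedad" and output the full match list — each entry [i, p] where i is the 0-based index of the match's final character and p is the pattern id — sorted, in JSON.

Construct AC machine:
Trie (insert patterns):
  n0 'ε': a→11 b→8 c→3 d→16 e→1
  n1 'e': b→2
  n2 'eb': ·  [P0 ends]
  n3 'c': a→4
  n4 'ca': a→5
  n5 'caa': a→6
  n6 'caaa': e→7
  n7 'caaae': ·  [P1 ends]
  n8 'b': c→9
  n9 'bc': d→10
  n10 'bcd': ·  [P2 ends]
  n11 'a': a→20 b→12
  n12 'ab': b→13
  n13 'abb': d→14
  n14 'abbd': e→15
  n15 'abbde': ·  [P3 ends]
  n16 'd': a→17
  n17 'da': d→18
  n18 'dad': d→19
  n19 'dadd': ·  [P4 ends]
  n20 'aa': a→21
  n21 'aaa': e→22
  n22 'aaae': ·  [P5 ends]

Failure links (BFS by depth):
  n1('e'): parent n0 fail=0; on 'e' 0 → fail=0;  out ∅∪∅=∅
  n3('c'): parent n0 fail=0; on 'c' 0 → fail=0;  out ∅∪∅=∅
  n8('b'): parent n0 fail=0; on 'b' 0 → fail=0;  out ∅∪∅=∅
  n11('a'): parent n0 fail=0; on 'a' 0 → fail=0;  out ∅∪∅=∅
  n16('d'): parent n0 fail=0; on 'd' 0 → fail=0;  out ∅∪∅=∅
  n2('eb'): parent n1 fail=0; on 'b' 0 → fail=8;  out {0}∪∅={0}
  n4('ca'): parent n3 fail=0; on 'a' 0 → fail=11;  out ∅∪∅=∅
  n9('bc'): parent n8 fail=0; on 'c' 0 → fail=3;  out ∅∪∅=∅
  n12('ab'): parent n11 fail=0; on 'b' 0 → fail=8;  out ∅∪∅=∅
  n17('da'): parent n16 fail=0; on 'a' 0 → fail=11;  out ∅∪∅=∅
  n20('aa'): parent n11 fail=0; on 'a' 0 → fail=11;  out ∅∪∅=∅
  n5('caa'): parent n4 fail=11; on 'a' 11 → fail=20;  out ∅∪∅=∅
  n10('bcd'): parent n9 fail=3; on 'd' 3→0 → fail=16;  out {2}∪∅={2}
  n13('abb'): parent n12 fail=8; on 'b' 8→0 → fail=8;  out ∅∪∅=∅
  n18('dad'): parent n17 fail=11; on 'd' 11→0 → fail=16;  out ∅∪∅=∅
  n21('aaa'): parent n20 fail=11; on 'a' 11 → fail=20;  out ∅∪∅=∅
  n6('caaa'): parent n5 fail=20; on 'a' 20 → fail=21;  out ∅∪∅=∅
  n14('abbd'): parent n13 fail=8; on 'd' 8→0 → fail=16;  out ∅∪∅=∅
  n19('dadd'): parent n18 fail=16; on 'd' 16→0 → fail=16;  out {4}∪∅={4}
  n22('aaae'): parent n21 fail=20; on 'e' 20→11→0 → fail=1;  out {5}∪∅={5}
  n7('caaae'): parent n6 fail=21; on 'e' 21 → fail=22;  out {1}∪{5}={1,5}
  n15('abbde'): parent n14 fail=16; on 'e' 16→0 → fail=1;  out {3}∪∅={3}

Run:
i=0 'c': node 0→3
i=1 'a': node 3→4
i=2 'a': node 4→5
i=3 'a': node 5→6
i=4 'e': node 6→7  → match P1@[0:4],P5@[1:4]
i=5 'b': node 7→2 (via fail)  → match P0@[4:5]
i=6 'b': node 2→8 (via fail)
i=7 'c': node 8→9
i=8 'd': node 9→10  → match P2@[6:8]
i=9 'c': node 10→3 (via fail)
i=10 'c': node 3→3 (via fail)
i=11 'a': node 3→4
i=12 'a': node 4→5
i=13 'a': node 5→6
i=14 'e': node 6→7  → match P1@[10:14],P5@[11:14]
i=15 'e': node 7→1 (via fail)
i=16 'd': node 1→16 (via fail)
i=17 'a': node 16→17
i=18 'a': node 17→20 (via fail)
i=19 'a': node 20→21
i=20 'e': node 21→22  → match P5@[17:20]
i=21 'a': node 22→11 (via fail)
i=22 'b': node 11→12
i=23 'b': node 12→13
i=24 'd': node 13→14
i=25 'e': node 14→15  → match P3@[21:25]
i=26 'e': node 15→1 (via fail)
i=27 'b': node 1→2  → match P0@[26:27]
i=28 'c': node 2→9 (via fail)
i=29 'c': node 9→3 (via fail)
i=30 'e': node 3→1 (via fail)
i=31 'b': node 1→2  → match P0@[30:31]
i=32 'e': node 2→1 (via fail)
i=33 'b': node 1→2  → match P0@[32:33]
i=34 'c': node 2→9 (via fail)
i=35 'c': node 9→3 (via fail)
i=36 'e': node 3→1 (via fail)
i=37 'b': node 1→2  → match P0@[36:37]
i=38 'c': node 2→9 (via fail)
i=39 'a': node 9→4 (via fail)
i=40 'a': node 4→5
i=41 'a': node 5→6
i=42 'e': node 6→7  → match P1@[38:42],P5@[39:42]
i=43 'c': node 7→3 (via fail)
i=44 'a': node 3→4
i=45 'b': node 4→12 (via fail)
i=46 'b': node 12→13
i=47 'd': node 13→14
i=48 'e': node 14→15  → match P3@[44:48]
i=49 'd': node 15→16 (via fail)
i=50 'e': node 16→1 (via fail)
i=51 'd': node 1→16 (via fail)
i=52 'a': node 16→17
i=53 'a': node 17→20 (via fail)
i=54 'a': node 20→21
i=55 'e': node 21→22  → match P5@[52:55]
i=56 'd': node 22→16 (via fail)
i=57 'a': node 16→17
i=58 'd': node 17→18

Result: [[4,1],[4,5],[5,0],[8,2],[14,1],[14,5],[20,5],[25,3],[27,0],[31,0],[33,0],[37,0],[42,1],[42,5],[48,3],[55,5]]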